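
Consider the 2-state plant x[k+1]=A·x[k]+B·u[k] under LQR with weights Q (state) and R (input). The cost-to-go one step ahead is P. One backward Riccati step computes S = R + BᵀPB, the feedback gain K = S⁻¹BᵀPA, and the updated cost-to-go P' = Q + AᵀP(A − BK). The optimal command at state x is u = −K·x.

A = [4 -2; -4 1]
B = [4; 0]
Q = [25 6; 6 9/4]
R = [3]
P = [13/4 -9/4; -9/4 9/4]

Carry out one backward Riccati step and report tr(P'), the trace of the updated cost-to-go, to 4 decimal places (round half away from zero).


48.4273

BᵀP = [13.0000 -9.0000]
S = R + BᵀPB = [3] + [52.0000] = [55.0000]
BᵀPA = [88.0000 -35.0000]
K = S⁻¹·BᵀPA = [1.6000 -0.6364]
A−BK = [-2.4000 0.5455; -4.0000 1.0000]
AᵀP(A−BK) = [19.2000 -6.0000; -6.0000 1.9773]
P' = Q + AᵀP(A−BK) = [44.2000 0.0000; 0.0000 4.2273]
tr(P') = 48.4273


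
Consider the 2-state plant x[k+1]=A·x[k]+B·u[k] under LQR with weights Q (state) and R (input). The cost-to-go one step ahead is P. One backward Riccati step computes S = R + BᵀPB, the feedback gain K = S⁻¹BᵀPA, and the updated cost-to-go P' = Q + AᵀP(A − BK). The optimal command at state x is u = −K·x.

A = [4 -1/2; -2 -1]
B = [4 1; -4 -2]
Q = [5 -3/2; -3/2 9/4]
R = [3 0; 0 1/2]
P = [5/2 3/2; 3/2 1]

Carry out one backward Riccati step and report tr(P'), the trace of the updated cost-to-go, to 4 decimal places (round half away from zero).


14.2670

BᵀP = [4.0000 2.0000; -0.5000 -0.5000]
S = R + BᵀPB = [3 0; 0 1/2] + [8.0000 0.0000; 0.0000 0.5000] = [11.0000 0.0000; 0.0000 1.0000]
BᵀPA = [12.0000 -4.0000; -1.0000 0.7500]
K = S⁻¹·BᵀPA = [1.0909 -0.3636; -1.0000 0.7500]
A−BK = [0.6364 0.2045; 0.3636 -0.9545]
AᵀP(A−BK) = [5.9091 -2.3864; -2.3864 1.1080]
P' = Q + AᵀP(A−BK) = [10.9091 -3.8864; -3.8864 3.3580]
tr(P') = 14.2670


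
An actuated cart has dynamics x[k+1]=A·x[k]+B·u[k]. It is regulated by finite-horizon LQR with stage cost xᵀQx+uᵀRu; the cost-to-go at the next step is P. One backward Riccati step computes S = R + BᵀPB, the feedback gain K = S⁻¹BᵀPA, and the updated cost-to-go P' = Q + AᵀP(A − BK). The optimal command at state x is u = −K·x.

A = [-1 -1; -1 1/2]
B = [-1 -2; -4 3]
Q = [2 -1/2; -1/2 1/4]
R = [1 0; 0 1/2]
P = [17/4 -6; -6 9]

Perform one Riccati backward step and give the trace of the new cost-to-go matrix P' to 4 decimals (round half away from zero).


BᵀP = [19.7500 -30.0000; -26.5000 39.0000]
S = R + BᵀPB = [1 0; 0 1/2] + [100.2500 -129.5000; -129.5000 170.0000] = [101.2500 -129.5000; -129.5000 170.5000]
BᵀPA = [10.2500 -34.7500; -12.5000 46.0000]
K = S⁻¹·BᵀPA = [0.2615 0.0652; 0.1253 0.3193]
A−BK = [-0.4880 -0.2962; -0.3300 -0.1972]
AᵀP(A−BK) = [0.1359 0.0732; 0.0732 0.0772]
P' = Q + AᵀP(A−BK) = [2.1359 -0.4268; -0.4268 0.3272]
tr(P') = 2.4631

2.4631


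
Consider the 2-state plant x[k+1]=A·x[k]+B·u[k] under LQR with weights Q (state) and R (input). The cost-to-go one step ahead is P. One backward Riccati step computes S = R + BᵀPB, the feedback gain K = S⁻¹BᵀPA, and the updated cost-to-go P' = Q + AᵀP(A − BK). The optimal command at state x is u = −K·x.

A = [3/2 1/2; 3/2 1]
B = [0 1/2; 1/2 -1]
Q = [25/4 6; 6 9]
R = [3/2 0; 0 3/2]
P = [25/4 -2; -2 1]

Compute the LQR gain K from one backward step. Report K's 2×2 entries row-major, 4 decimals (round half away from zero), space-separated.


0.0146 0.0585 0.7756 0.1024

BᵀP = [-1.0000 0.5000; 5.1250 -2.0000]
S = R + BᵀPB = [3/2 0; 0 3/2] + [0.2500 -1.0000; -1.0000 4.5625] = [1.7500 -1.0000; -1.0000 6.0625]
BᵀPA = [-0.7500 0.0000; 4.6875 0.5625]
K = S⁻¹·BᵀPA = [0.0146 0.0585; 0.7756 0.1024]
A−BK = [1.1122 0.4488; 2.2683 1.0732]
AᵀP(A−BK) = [3.6878 1.2512; 1.2512 0.5049]
P' = Q + AᵀP(A−BK) = [9.9378 7.2512; 7.2512 9.5049]
tr(P') = 19.4427


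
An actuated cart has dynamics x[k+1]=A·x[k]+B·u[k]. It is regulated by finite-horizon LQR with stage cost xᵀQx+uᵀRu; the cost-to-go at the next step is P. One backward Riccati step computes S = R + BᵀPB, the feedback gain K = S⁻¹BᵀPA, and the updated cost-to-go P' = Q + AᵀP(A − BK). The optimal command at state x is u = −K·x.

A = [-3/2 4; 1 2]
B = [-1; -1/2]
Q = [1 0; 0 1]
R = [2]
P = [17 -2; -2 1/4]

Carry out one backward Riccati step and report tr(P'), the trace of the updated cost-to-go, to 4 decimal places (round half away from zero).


BᵀP = [-16.0000 1.8750]
S = R + BᵀPB = [2] + [15.0625] = [17.0625]
BᵀPA = [25.8750 -60.2500]
K = S⁻¹·BᵀPA = [1.5165 -3.5311]
A−BK = [0.0165 0.4689; 1.7582 0.2344]
AᵀP(A−BK) = [5.2610 -12.1319; -12.1319 28.2491]
P' = Q + AᵀP(A−BK) = [6.2610 -12.1319; -12.1319 29.2491]
tr(P') = 35.5101

35.5101


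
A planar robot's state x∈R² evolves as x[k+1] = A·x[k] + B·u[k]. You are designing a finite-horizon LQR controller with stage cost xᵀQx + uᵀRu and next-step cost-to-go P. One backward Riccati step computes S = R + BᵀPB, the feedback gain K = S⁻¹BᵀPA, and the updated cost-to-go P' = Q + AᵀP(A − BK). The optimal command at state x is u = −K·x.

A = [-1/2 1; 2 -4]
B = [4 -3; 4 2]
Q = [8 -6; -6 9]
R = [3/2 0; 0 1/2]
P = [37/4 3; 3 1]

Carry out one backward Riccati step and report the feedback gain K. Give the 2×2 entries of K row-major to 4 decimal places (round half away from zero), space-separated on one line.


BᵀP = [49.0000 16.0000; -21.7500 -7.0000]
S = R + BᵀPB = [3/2 0; 0 1/2] + [260.0000 -115.0000; -115.0000 51.2500] = [261.5000 -115.0000; -115.0000 51.7500]
BᵀPA = [7.5000 -15.0000; -3.1250 6.2500]
K = S⁻¹·BᵀPA = [0.0935 -0.1869; 0.1473 -0.2946]
A−BK = [-0.4319 0.8639; 1.3316 -2.6631]
AᵀP(A−BK) = [0.0719 -0.1437; -0.1437 0.2875]
P' = Q + AᵀP(A−BK) = [8.0719 -6.1437; -6.1437 9.2875]
tr(P') = 17.3594

0.0935 -0.1869 0.1473 -0.2946


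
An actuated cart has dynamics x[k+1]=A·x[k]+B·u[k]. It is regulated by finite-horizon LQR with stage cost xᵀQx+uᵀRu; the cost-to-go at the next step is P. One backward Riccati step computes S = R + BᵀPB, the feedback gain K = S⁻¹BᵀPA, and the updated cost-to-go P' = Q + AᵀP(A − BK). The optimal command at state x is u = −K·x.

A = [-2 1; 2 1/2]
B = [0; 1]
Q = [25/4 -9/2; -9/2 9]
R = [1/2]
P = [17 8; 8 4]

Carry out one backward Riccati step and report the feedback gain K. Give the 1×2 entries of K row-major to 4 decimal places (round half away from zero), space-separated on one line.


BᵀP = [8.0000 4.0000]
S = R + BᵀPB = [1/2] + [4.0000] = [4.5000]
BᵀPA = [-8.0000 10.0000]
K = S⁻¹·BᵀPA = [-1.7778 2.2222]
A−BK = [-2.0000 1.0000; 3.7778 -1.7222]
AᵀP(A−BK) = [5.7778 -4.2222; -4.2222 3.7778]
P' = Q + AᵀP(A−BK) = [12.0278 -8.7222; -8.7222 12.7778]
tr(P') = 24.8056

-1.7778 2.2222


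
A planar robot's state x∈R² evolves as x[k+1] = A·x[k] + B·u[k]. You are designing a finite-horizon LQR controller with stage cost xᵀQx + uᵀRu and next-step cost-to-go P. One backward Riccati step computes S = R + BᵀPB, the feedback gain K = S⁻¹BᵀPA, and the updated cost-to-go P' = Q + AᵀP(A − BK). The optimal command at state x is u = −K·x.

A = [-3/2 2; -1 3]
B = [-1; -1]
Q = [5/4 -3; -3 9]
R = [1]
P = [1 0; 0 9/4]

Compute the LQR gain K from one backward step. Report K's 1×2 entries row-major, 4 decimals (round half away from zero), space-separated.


BᵀP = [-1.0000 -2.2500]
S = R + BᵀPB = [1] + [3.2500] = [4.2500]
BᵀPA = [3.7500 -8.7500]
K = S⁻¹·BᵀPA = [0.8824 -2.0588]
A−BK = [-0.6176 -0.0588; -0.1176 0.9412]
AᵀP(A−BK) = [1.1912 -2.0294; -2.0294 6.2353]
P' = Q + AᵀP(A−BK) = [2.4412 -5.0294; -5.0294 15.2353]
tr(P') = 17.6765

0.8824 -2.0588


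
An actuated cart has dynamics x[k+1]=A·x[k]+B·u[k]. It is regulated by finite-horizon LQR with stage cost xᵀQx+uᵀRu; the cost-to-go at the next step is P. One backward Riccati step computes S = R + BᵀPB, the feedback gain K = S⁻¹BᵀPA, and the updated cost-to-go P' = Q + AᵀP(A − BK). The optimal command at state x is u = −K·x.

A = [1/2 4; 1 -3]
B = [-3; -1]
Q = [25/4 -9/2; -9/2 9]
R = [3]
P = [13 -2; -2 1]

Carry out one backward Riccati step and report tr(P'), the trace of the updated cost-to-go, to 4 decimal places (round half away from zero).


BᵀP = [-37.0000 5.0000]
S = R + BᵀPB = [3] + [106.0000] = [109.0000]
BᵀPA = [-13.5000 -163.0000]
K = S⁻¹·BᵀPA = [-0.1239 -1.4954]
A−BK = [0.1284 -0.4862; 0.8761 -4.4954]
AᵀP(A−BK) = [0.5780 -2.1881; -2.1881 21.2477]
P' = Q + AᵀP(A−BK) = [6.8280 -6.6881; -6.6881 30.2477]
tr(P') = 37.0757

37.0757


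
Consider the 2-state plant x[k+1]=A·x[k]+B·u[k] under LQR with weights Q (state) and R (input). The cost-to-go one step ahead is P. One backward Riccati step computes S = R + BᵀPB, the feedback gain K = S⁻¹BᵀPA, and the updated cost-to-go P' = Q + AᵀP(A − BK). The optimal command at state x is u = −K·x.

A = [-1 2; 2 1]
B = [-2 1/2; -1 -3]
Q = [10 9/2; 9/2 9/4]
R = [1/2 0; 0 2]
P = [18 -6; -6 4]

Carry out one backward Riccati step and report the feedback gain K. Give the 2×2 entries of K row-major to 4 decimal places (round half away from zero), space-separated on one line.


BᵀP = [-30.0000 8.0000; 27.0000 -15.0000]
S = R + BᵀPB = [1/2 0; 0 2] + [52.0000 -39.0000; -39.0000 58.5000] = [52.5000 -39.0000; -39.0000 60.5000]
BᵀPA = [46.0000 -52.0000; -57.0000 39.0000]
K = S⁻¹·BᵀPA = [0.3383 -0.9817; -0.7241 0.0118]
A−BK = [0.0387 0.0307; 0.1661 0.0536]
AᵀP(A−BK) = [1.1660 -0.1692; -0.1692 0.4909]
P' = Q + AᵀP(A−BK) = [11.1660 4.3308; 4.3308 2.7409]
tr(P') = 13.9068

0.3383 -0.9817 -0.7241 0.0118


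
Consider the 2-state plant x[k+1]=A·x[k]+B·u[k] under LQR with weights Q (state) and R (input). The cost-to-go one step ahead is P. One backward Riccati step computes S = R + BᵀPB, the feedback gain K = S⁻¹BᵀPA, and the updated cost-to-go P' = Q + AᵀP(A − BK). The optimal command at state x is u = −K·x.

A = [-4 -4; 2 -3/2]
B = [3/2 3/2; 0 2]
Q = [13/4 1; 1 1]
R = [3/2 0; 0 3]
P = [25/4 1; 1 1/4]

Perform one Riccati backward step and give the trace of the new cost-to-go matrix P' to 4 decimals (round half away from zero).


BᵀP = [9.3750 1.5000; 11.3750 2.0000]
S = R + BᵀPB = [3/2 0; 0 3] + [14.0625 17.0625; 17.0625 21.0625] = [15.5625 17.0625; 17.0625 24.0625]
BᵀPA = [-34.5000 -39.7500; -41.5000 -48.5000]
K = S⁻¹·BᵀPA = [-1.4646 -1.5472; -0.6862 -0.9184]
A−BK = [-0.7739 -0.3015; 3.3723 0.3369]
AᵀP(A−BK) = [5.9966 5.7545; 5.7545 6.5148]
P' = Q + AᵀP(A−BK) = [9.2466 6.7545; 6.7545 7.5148]
tr(P') = 16.7615

16.7615


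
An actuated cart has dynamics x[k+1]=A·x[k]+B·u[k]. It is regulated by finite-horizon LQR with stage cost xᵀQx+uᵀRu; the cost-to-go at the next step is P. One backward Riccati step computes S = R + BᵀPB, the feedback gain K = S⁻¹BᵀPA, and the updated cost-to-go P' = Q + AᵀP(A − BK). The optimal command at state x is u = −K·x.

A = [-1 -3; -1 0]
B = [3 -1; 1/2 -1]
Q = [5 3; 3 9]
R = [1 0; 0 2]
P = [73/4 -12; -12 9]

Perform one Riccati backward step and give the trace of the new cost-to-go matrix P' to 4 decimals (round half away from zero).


16.1932

BᵀP = [48.7500 -31.5000; -6.2500 3.0000]
S = R + BᵀPB = [1 0; 0 2] + [130.5000 -17.2500; -17.2500 3.2500] = [131.5000 -17.2500; -17.2500 5.2500]
BᵀPA = [-17.2500 -146.2500; 3.2500 18.7500]
K = S⁻¹·BᵀPA = [-0.0878 -1.1313; 0.3305 -0.1456]
A−BK = [-0.4060 0.2482; -0.6256 0.4200]
AᵀP(A−BK) = [0.6609 -0.2912; -0.2912 1.5322]
P' = Q + AᵀP(A−BK) = [5.6609 2.7088; 2.7088 10.5322]
tr(P') = 16.1932


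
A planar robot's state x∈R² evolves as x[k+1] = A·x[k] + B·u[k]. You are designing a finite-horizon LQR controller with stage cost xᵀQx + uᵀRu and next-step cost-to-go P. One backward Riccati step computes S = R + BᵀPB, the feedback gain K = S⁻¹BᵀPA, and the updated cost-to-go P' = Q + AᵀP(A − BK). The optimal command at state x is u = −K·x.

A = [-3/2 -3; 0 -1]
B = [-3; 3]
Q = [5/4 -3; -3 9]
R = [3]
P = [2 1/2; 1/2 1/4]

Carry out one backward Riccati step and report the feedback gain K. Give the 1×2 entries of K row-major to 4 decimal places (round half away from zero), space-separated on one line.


BᵀP = [-4.5000 -0.7500]
S = R + BᵀPB = [3] + [11.2500] = [14.2500]
BᵀPA = [6.7500 14.2500]
K = S⁻¹·BᵀPA = [0.4737 1.0000]
A−BK = [-0.0789 0.0000; -1.4211 -4.0000]
AᵀP(A−BK) = [1.3026 3.0000; 3.0000 7.0000]
P' = Q + AᵀP(A−BK) = [2.5526 0.0000; 0.0000 16.0000]
tr(P') = 18.5526

0.4737 1.0000


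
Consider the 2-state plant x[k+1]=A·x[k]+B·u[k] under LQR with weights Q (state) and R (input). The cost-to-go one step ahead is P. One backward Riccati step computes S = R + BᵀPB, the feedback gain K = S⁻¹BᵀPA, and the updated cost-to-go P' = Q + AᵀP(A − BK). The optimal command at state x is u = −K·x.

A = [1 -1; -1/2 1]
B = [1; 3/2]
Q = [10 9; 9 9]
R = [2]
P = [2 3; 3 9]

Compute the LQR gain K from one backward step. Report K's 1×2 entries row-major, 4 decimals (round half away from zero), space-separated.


BᵀP = [6.5000 16.5000]
S = R + BᵀPB = [2] + [31.2500] = [33.2500]
BᵀPA = [-1.7500 10.0000]
K = S⁻¹·BᵀPA = [-0.0526 0.3008]
A−BK = [1.0526 -1.3008; -0.4211 0.5489]
AᵀP(A−BK) = [1.1579 -1.4737; -1.4737 1.9925]
P' = Q + AᵀP(A−BK) = [11.1579 7.5263; 7.5263 10.9925]
tr(P') = 22.1504

-0.0526 0.3008


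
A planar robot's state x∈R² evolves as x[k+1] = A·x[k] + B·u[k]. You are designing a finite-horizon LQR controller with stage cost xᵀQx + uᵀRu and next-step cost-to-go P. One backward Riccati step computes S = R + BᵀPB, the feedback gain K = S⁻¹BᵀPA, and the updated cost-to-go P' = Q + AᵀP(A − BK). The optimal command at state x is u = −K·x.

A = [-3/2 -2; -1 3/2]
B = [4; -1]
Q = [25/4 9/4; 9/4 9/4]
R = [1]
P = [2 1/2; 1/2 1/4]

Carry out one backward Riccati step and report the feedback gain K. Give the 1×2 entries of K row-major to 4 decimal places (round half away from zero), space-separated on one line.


-0.4444 -0.4231

BᵀP = [7.5000 1.7500]
S = R + BᵀPB = [1] + [28.2500] = [29.2500]
BᵀPA = [-13.0000 -12.3750]
K = S⁻¹·BᵀPA = [-0.4444 -0.4231]
A−BK = [0.2778 -0.3077; -1.4444 1.0769]
AᵀP(A−BK) = [0.4722 0.0000; 0.0000 0.3269]
P' = Q + AᵀP(A−BK) = [6.7222 2.2500; 2.2500 2.5769]
tr(P') = 9.2991


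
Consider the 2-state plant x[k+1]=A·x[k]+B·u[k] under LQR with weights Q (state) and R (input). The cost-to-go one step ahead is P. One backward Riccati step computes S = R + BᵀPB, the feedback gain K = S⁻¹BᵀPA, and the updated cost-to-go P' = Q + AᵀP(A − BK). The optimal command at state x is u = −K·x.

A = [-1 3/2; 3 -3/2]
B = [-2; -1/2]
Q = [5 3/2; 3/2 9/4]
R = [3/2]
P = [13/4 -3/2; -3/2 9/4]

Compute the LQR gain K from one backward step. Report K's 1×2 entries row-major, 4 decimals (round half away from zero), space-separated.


BᵀP = [-5.7500 1.8750]
S = R + BᵀPB = [3/2] + [10.5625] = [12.0625]
BᵀPA = [11.3750 -11.4375]
K = S⁻¹·BᵀPA = [0.9430 -0.9482]
A−BK = [0.8860 -0.3964; 3.4715 -1.9741]
AᵀP(A−BK) = [21.7733 -13.2144; -13.2144 8.2801]
P' = Q + AᵀP(A−BK) = [26.7733 -11.7144; -11.7144 10.5301]
tr(P') = 37.3034

0.9430 -0.9482


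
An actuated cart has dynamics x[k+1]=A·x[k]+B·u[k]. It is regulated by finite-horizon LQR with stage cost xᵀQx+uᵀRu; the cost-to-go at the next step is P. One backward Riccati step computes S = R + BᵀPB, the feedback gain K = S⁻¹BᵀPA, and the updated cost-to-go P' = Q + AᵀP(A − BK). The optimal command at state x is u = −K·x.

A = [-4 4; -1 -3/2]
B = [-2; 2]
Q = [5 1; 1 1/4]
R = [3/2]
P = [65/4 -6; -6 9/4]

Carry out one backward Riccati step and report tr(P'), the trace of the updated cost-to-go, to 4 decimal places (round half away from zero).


BᵀP = [-44.5000 16.5000]
S = R + BᵀPB = [3/2] + [122.0000] = [123.5000]
BᵀPA = [161.5000 -202.7500]
K = S⁻¹·BᵀPA = [1.3077 -1.6417]
A−BK = [-1.3846 0.7166; -3.6154 1.7834]
AᵀP(A−BK) = [3.0577 -3.4904; -3.4904 4.2077]
P' = Q + AᵀP(A−BK) = [8.0577 -2.4904; -2.4904 4.4577]
tr(P') = 12.5154

12.5154


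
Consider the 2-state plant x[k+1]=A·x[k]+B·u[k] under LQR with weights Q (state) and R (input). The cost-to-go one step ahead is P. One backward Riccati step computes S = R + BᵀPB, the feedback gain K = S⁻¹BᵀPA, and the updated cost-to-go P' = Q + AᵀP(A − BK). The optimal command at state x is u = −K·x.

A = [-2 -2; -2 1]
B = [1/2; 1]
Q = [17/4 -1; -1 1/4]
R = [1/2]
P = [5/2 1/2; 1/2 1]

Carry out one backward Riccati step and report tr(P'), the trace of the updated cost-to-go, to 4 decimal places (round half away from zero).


15.8571

BᵀP = [1.7500 1.2500]
S = R + BᵀPB = [1/2] + [2.1250] = [2.6250]
BᵀPA = [-6.0000 -2.2500]
K = S⁻¹·BᵀPA = [-2.2857 -0.8571]
A−BK = [-0.8571 -1.5714; 0.2857 1.8571]
AᵀP(A−BK) = [4.2857 3.8571; 3.8571 7.0714]
P' = Q + AᵀP(A−BK) = [8.5357 2.8571; 2.8571 7.3214]
tr(P') = 15.8571


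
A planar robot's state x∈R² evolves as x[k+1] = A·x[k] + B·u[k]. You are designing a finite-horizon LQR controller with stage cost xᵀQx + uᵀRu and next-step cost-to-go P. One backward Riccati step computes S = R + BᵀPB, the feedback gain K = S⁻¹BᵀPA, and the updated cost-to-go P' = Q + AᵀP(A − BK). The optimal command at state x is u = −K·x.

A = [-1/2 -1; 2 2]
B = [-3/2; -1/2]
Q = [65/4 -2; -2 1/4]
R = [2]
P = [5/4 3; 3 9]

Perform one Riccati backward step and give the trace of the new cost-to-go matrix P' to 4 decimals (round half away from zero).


30.5500

BᵀP = [-3.3750 -9.0000]
S = R + BᵀPB = [2] + [9.5625] = [11.5625]
BᵀPA = [-16.3125 -14.6250]
K = S⁻¹·BᵀPA = [-1.4108 -1.2649]
A−BK = [-2.6162 -2.8973; 1.2946 1.3676]
AᵀP(A−BK) = [7.2986 6.9919; 6.9919 6.7514]
P' = Q + AᵀP(A−BK) = [23.5486 4.9919; 4.9919 7.0014]
tr(P') = 30.5500


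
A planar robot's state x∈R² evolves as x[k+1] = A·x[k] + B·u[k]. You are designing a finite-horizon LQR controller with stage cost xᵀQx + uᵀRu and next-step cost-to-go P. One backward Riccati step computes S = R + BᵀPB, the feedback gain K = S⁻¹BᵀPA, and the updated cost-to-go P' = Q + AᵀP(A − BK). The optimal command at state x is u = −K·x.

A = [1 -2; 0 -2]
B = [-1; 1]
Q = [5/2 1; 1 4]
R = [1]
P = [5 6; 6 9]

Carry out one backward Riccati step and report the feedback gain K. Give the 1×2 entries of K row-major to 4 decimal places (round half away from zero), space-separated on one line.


BᵀP = [1.0000 3.0000]
S = R + BᵀPB = [1] + [2.0000] = [3.0000]
BᵀPA = [1.0000 -8.0000]
K = S⁻¹·BᵀPA = [0.3333 -2.6667]
A−BK = [1.3333 -4.6667; -0.3333 0.6667]
AᵀP(A−BK) = [4.6667 -19.3333; -19.3333 82.6667]
P' = Q + AᵀP(A−BK) = [7.1667 -18.3333; -18.3333 86.6667]
tr(P') = 93.8333

0.3333 -2.6667


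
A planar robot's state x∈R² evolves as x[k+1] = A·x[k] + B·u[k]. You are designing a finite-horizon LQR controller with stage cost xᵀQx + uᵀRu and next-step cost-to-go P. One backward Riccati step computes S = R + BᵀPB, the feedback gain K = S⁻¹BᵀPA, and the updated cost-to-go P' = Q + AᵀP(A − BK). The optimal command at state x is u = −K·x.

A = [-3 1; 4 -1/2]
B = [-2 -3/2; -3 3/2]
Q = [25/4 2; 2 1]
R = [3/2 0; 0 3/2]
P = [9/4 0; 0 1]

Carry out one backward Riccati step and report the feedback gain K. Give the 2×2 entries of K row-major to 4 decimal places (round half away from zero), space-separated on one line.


BᵀP = [-4.5000 -3.0000; -3.3750 1.5000]
S = R + BᵀPB = [3/2 0; 0 3/2] + [18.0000 2.2500; 2.2500 7.3125] = [19.5000 2.2500; 2.2500 8.8125]
BᵀPA = [1.5000 -3.0000; 16.1250 -4.1250]
K = S⁻¹·BᵀPA = [-0.1383 -0.1029; 1.8651 -0.4418]
A−BK = [-0.4789 0.1315; 0.7875 -0.1459]
AᵀP(A−BK) = [6.3828 -1.4713; -1.4713 0.3689]
P' = Q + AᵀP(A−BK) = [12.6328 0.5287; 0.5287 1.3689]
tr(P') = 14.0017

-0.1383 -0.1029 1.8651 -0.4418


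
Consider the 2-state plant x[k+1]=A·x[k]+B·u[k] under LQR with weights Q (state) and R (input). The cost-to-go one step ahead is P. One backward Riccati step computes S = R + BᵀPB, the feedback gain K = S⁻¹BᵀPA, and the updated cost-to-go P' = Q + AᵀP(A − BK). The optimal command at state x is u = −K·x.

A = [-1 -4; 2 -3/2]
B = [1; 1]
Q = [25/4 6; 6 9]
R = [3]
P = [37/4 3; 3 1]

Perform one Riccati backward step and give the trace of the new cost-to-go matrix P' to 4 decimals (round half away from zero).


44.6688

BᵀP = [12.2500 4.0000]
S = R + BᵀPB = [3] + [16.2500] = [19.2500]
BᵀPA = [-4.2500 -55.0000]
K = S⁻¹·BᵀPA = [-0.2208 -2.8571]
A−BK = [-0.7792 -1.1429; 2.2208 1.3571]
AᵀP(A−BK) = [0.3117 2.3571; 2.3571 29.1071]
P' = Q + AᵀP(A−BK) = [6.5617 8.3571; 8.3571 38.1071]
tr(P') = 44.6688


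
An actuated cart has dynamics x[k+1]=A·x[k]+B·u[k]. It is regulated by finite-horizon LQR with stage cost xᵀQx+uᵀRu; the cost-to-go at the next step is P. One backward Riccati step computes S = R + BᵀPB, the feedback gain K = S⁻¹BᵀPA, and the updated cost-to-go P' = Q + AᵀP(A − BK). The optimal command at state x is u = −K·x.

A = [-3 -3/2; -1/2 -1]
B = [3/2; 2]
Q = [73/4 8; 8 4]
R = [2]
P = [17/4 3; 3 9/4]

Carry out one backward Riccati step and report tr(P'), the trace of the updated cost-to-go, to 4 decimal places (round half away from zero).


BᵀP = [12.3750 9.0000]
S = R + BᵀPB = [2] + [36.5625] = [38.5625]
BᵀPA = [-41.6250 -27.5625]
K = S⁻¹·BᵀPA = [-1.0794 -0.7147]
A−BK = [-1.3809 -0.4279; 1.6588 0.4295]
AᵀP(A−BK) = [2.8818 1.7486; 1.7486 1.1122]
P' = Q + AᵀP(A−BK) = [21.1318 9.7486; 9.7486 5.1122]
tr(P') = 26.2440

26.2440


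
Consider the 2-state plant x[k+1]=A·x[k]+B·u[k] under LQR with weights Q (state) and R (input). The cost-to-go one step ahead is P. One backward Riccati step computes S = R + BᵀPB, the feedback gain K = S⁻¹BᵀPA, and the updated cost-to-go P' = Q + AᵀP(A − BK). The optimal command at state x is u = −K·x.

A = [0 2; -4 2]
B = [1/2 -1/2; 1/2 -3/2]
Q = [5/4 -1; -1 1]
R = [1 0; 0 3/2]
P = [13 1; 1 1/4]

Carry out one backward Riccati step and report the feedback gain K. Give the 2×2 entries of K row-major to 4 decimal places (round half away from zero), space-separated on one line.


BᵀP = [7.0000 0.6250; -8.0000 -0.8750]
S = R + BᵀPB = [1 0; 0 3/2] + [3.8125 -4.4375; -4.4375 5.3125] = [4.8125 -4.4375; -4.4375 6.8125]
BᵀPA = [-2.5000 15.2500; 3.5000 -17.7500]
K = S⁻¹·BᵀPA = [-0.1146 1.9189; 0.4391 -1.3556]
A−BK = [0.2768 0.3628; -3.2840 -0.9928]
AᵀP(A−BK) = [2.1766 -0.4582; -0.4582 7.6754]
P' = Q + AᵀP(A−BK) = [3.4266 -1.4582; -1.4582 8.6754]
tr(P') = 12.1020

-0.1146 1.9189 0.4391 -1.3556


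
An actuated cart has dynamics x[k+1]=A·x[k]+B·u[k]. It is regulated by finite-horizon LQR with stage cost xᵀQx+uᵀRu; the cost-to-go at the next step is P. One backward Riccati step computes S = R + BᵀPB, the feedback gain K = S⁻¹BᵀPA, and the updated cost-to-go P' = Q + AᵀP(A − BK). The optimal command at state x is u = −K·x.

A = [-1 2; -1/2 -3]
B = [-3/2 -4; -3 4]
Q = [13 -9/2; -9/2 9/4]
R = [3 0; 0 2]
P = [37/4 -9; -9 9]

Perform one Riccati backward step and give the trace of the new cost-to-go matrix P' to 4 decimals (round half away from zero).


16.1404

BᵀP = [13.1250 -13.5000; -73.0000 72.0000]
S = R + BᵀPB = [3 0; 0 2] + [20.8125 -106.5000; -106.5000 580.0000] = [23.8125 -106.5000; -106.5000 582.0000]
BᵀPA = [-6.3750 66.7500; 37.0000 -362.0000]
K = S⁻¹·BᵀPA = [0.0915 0.1174; 0.0803 -0.6005]
A−BK = [-0.5415 -0.2259; -0.5468 -0.2457]
AᵀP(A−BK) = [0.1116 -0.0327; -0.0327 0.7789]
P' = Q + AᵀP(A−BK) = [13.1116 -4.5327; -4.5327 3.0289]
tr(P') = 16.1404


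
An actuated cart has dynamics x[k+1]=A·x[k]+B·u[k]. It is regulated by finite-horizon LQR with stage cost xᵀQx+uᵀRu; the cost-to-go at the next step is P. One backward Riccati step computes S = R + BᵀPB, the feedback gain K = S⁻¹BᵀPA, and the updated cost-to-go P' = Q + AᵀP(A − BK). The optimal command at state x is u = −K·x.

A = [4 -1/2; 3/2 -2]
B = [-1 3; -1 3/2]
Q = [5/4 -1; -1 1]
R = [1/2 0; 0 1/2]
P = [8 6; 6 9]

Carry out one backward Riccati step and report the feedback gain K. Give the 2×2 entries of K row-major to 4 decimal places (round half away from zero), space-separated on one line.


0.2472 1.7883 1.3301 0.2443

BᵀP = [-14.0000 -15.0000; 33.0000 31.5000]
S = R + BᵀPB = [1/2 0; 0 1/2] + [29.0000 -64.5000; -64.5000 146.2500] = [29.5000 -64.5000; -64.5000 146.7500]
BᵀPA = [-78.5000 37.0000; 179.2500 -79.5000]
K = S⁻¹·BᵀPA = [0.2472 1.7883; 1.3301 0.2443]
A−BK = [0.2568 0.5555; -0.2480 -0.5781]
AᵀP(A−BK) = [1.2321 1.0977; 1.0977 3.2517]
P' = Q + AᵀP(A−BK) = [2.4821 0.0977; 0.0977 4.2517]
tr(P') = 6.7337


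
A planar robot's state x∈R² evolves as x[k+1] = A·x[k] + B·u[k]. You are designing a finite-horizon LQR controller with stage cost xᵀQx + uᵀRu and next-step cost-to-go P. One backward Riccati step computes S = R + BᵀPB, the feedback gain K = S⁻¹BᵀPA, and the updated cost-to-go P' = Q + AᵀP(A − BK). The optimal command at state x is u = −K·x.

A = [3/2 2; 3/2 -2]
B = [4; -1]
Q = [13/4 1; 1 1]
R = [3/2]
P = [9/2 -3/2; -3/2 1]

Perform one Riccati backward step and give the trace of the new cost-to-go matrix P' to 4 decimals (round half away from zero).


BᵀP = [19.5000 -7.0000]
S = R + BᵀPB = [3/2] + [85.0000] = [86.5000]
BᵀPA = [18.7500 53.0000]
K = S⁻¹·BᵀPA = [0.2168 0.6127]
A−BK = [0.6329 -0.4509; 1.7168 -1.3873]
AᵀP(A−BK) = [1.5607 -0.9884; -0.9884 1.5260]
P' = Q + AᵀP(A−BK) = [4.8107 0.0116; 0.0116 2.5260]
tr(P') = 7.3367

7.3367


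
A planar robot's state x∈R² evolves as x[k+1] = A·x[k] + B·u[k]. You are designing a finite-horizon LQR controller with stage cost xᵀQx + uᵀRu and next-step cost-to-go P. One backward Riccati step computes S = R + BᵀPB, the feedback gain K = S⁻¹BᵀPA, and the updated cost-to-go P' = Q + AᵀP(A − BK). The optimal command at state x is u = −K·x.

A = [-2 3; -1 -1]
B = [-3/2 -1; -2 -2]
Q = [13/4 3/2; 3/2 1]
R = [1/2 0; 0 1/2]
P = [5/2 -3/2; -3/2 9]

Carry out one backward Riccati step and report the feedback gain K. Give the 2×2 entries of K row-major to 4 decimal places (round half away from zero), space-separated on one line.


1.3074 -2.5442 -0.8080 3.0318

BᵀP = [-0.7500 -15.7500; 0.5000 -16.5000]
S = R + BᵀPB = [1/2 0; 0 1/2] + [32.6250 32.2500; 32.2500 32.5000] = [33.1250 32.2500; 32.2500 33.0000]
BᵀPA = [17.2500 13.5000; 15.5000 18.0000]
K = S⁻¹·BᵀPA = [1.3074 -2.5442; -0.8080 3.0318]
A−BK = [-0.8469 2.2155; -0.0012 -0.0247]
AᵀP(A−BK) = [2.9711 -7.6060; -7.6060 20.2739]
P' = Q + AᵀP(A−BK) = [6.2211 -6.1060; -6.1060 21.2739]
tr(P') = 27.4950


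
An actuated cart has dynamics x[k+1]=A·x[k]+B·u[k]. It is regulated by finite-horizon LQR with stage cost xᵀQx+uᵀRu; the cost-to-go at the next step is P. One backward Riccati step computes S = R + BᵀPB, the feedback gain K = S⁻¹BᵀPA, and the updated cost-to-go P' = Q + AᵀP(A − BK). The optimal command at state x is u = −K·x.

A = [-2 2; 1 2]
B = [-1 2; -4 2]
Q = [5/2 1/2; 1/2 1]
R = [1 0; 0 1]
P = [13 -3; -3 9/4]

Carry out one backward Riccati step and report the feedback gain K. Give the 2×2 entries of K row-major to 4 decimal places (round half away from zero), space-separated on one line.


-0.9255 -0.0177 -1.4331 0.9672

BᵀP = [-1.0000 -6.0000; 20.0000 -1.5000]
S = R + BᵀPB = [1 0; 0 1] + [25.0000 -14.0000; -14.0000 37.0000] = [26.0000 -14.0000; -14.0000 38.0000]
BᵀPA = [-4.0000 -14.0000; -41.5000 37.0000]
K = S⁻¹·BᵀPA = [-0.9255 -0.0177; -1.4331 0.9672]
A−BK = [-0.0593 0.0480; 0.1641 -0.0051]
AᵀP(A−BK) = [3.0751 -1.4331; -1.4331 0.9672]
P' = Q + AᵀP(A−BK) = [5.5751 -0.9331; -0.9331 1.9672]
tr(P') = 7.5423


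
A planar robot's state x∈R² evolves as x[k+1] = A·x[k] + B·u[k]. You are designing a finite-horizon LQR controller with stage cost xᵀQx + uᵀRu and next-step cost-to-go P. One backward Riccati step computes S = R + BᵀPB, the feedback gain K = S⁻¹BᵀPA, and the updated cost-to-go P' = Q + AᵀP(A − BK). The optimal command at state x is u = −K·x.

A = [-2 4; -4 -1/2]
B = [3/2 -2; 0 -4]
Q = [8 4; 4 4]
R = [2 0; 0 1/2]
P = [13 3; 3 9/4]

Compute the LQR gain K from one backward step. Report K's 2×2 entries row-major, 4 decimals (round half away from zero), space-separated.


BᵀP = [19.5000 4.5000; -38.0000 -15.0000]
S = R + BᵀPB = [2 0; 0 1/2] + [29.2500 -57.0000; -57.0000 136.0000] = [31.2500 -57.0000; -57.0000 136.5000]
BᵀPA = [-57.0000 75.7500; 136.0000 -144.5000]
K = S⁻¹·BᵀPA = [-0.0280 2.0690; 0.9846 -0.1946]
A−BK = [0.0113 0.5073; -0.0615 -1.2786]
AᵀP(A−BK) = [0.4923 -0.0973; -0.0973 11.7120]
P' = Q + AᵀP(A−BK) = [8.4923 3.9027; 3.9027 15.7120]
tr(P') = 24.2044

-0.0280 2.0690 0.9846 -0.1946


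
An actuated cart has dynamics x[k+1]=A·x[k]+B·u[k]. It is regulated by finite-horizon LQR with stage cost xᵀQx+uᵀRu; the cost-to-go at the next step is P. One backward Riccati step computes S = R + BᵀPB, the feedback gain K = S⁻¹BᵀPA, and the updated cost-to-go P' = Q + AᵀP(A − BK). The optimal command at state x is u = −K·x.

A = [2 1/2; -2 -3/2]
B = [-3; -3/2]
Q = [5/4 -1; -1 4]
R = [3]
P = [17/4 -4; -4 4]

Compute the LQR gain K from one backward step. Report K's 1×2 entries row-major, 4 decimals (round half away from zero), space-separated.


BᵀP = [-6.7500 6.0000]
S = R + BᵀPB = [3] + [11.2500] = [14.2500]
BᵀPA = [-25.5000 -12.3750]
K = S⁻¹·BᵀPA = [-1.7895 -0.8684]
A−BK = [-3.3684 -2.1053; -4.6842 -2.8026]
AᵀP(A−BK) = [19.3684 10.1053; 10.1053 5.3158]
P' = Q + AᵀP(A−BK) = [20.6184 9.1053; 9.1053 9.3158]
tr(P') = 29.9342

-1.7895 -0.8684


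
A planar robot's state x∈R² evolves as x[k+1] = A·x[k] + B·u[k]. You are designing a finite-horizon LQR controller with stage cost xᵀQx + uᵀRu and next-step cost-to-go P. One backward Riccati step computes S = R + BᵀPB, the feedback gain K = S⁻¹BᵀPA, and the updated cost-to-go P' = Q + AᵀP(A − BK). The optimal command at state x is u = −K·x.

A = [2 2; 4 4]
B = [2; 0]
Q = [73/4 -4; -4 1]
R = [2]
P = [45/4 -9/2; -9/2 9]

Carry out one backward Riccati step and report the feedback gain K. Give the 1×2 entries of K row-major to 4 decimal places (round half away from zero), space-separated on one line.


0.1915 0.1915

BᵀP = [22.5000 -9.0000]
S = R + BᵀPB = [2] + [45.0000] = [47.0000]
BᵀPA = [9.0000 9.0000]
K = S⁻¹·BᵀPA = [0.1915 0.1915]
A−BK = [1.6170 1.6170; 4.0000 4.0000]
AᵀP(A−BK) = [115.2766 115.2766; 115.2766 115.2766]
P' = Q + AᵀP(A−BK) = [133.5266 111.2766; 111.2766 116.2766]
tr(P') = 249.8032


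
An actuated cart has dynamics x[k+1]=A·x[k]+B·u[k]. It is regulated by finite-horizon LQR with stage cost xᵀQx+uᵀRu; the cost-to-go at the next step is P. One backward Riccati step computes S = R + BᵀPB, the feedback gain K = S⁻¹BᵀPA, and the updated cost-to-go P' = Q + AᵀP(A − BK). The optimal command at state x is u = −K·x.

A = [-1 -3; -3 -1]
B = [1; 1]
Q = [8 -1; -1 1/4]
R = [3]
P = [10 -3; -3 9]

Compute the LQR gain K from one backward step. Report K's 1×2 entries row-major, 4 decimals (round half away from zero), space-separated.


-1.5625 -1.6875

BᵀP = [7.0000 6.0000]
S = R + BᵀPB = [3] + [13.0000] = [16.0000]
BᵀPA = [-25.0000 -27.0000]
K = S⁻¹·BᵀPA = [-1.5625 -1.6875]
A−BK = [0.5625 -1.3125; -1.4375 0.6875]
AᵀP(A−BK) = [33.9375 -15.1875; -15.1875 35.4375]
P' = Q + AᵀP(A−BK) = [41.9375 -16.1875; -16.1875 35.6875]
tr(P') = 77.6250


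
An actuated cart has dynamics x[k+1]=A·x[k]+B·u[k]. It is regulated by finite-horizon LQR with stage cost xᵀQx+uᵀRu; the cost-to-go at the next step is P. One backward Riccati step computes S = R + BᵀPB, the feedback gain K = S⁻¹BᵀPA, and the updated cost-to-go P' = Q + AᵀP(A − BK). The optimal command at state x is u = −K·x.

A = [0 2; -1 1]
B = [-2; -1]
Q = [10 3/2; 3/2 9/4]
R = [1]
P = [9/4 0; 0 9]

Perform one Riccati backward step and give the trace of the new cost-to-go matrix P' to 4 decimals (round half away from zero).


17.9342

BᵀP = [-4.5000 -9.0000]
S = R + BᵀPB = [1] + [18.0000] = [19.0000]
BᵀPA = [9.0000 -18.0000]
K = S⁻¹·BᵀPA = [0.4737 -0.9474]
A−BK = [0.9474 0.1053; -0.5263 0.0526]
AᵀP(A−BK) = [4.7368 -0.4737; -0.4737 0.9474]
P' = Q + AᵀP(A−BK) = [14.7368 1.0263; 1.0263 3.1974]
tr(P') = 17.9342


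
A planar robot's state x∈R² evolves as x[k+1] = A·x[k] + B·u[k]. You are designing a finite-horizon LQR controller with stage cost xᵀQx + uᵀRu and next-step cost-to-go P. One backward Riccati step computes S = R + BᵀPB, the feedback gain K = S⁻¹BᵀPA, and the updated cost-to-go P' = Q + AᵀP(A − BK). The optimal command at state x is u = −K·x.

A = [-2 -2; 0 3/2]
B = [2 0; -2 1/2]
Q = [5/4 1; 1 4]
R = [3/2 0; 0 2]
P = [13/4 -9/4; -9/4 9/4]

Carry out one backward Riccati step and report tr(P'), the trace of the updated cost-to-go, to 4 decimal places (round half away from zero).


7.7698

BᵀP = [11.0000 -9.0000; -1.1250 1.1250]
S = R + BᵀPB = [3/2 0; 0 2] + [40.0000 -4.5000; -4.5000 0.5625] = [41.5000 -4.5000; -4.5000 2.5625]
BᵀPA = [-22.0000 -35.5000; 2.2500 3.9375]
K = S⁻¹·BᵀPA = [-0.5372 -0.8508; -0.0653 0.0425]
A−BK = [-0.9256 -0.2984; -1.0417 -0.2229]
AᵀP(A−BK) = [1.3285 0.9365; 0.9365 1.1913]
P' = Q + AᵀP(A−BK) = [2.5785 1.9365; 1.9365 5.1913]
tr(P') = 7.7698


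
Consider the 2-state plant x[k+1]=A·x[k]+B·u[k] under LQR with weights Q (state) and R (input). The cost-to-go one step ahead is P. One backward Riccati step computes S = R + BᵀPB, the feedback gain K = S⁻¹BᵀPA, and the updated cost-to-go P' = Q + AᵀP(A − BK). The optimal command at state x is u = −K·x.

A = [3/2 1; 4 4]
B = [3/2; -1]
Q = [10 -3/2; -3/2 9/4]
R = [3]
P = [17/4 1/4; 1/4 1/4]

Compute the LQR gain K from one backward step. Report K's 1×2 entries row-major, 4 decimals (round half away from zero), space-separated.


0.8031 0.5492

BᵀP = [6.1250 0.1250]
S = R + BᵀPB = [3] + [9.0625] = [12.0625]
BᵀPA = [9.6875 6.6250]
K = S⁻¹·BᵀPA = [0.8031 0.5492]
A−BK = [0.2953 0.1762; 4.8031 4.5492]
AᵀP(A−BK) = [8.7824 7.5544; 7.5544 6.6114]
P' = Q + AᵀP(A−BK) = [18.7824 6.0544; 6.0544 8.8614]
tr(P') = 27.6438


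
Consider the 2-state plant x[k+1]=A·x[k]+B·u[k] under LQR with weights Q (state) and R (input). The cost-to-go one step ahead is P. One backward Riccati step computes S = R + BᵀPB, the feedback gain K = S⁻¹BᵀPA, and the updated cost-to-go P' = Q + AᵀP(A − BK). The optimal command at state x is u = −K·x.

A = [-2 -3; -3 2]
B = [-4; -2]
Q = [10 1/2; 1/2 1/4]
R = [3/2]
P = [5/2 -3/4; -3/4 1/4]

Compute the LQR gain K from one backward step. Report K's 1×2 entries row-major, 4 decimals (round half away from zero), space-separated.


0.3115 1.0000

BᵀP = [-8.5000 2.5000]
S = R + BᵀPB = [3/2] + [29.0000] = [30.5000]
BᵀPA = [9.5000 30.5000]
K = S⁻¹·BᵀPA = [0.3115 1.0000]
A−BK = [-0.7541 1.0000; -2.3770 4.0000]
AᵀP(A−BK) = [0.2910 0.2500; 0.2500 2.0000]
P' = Q + AᵀP(A−BK) = [10.2910 0.7500; 0.7500 2.2500]
tr(P') = 12.5410


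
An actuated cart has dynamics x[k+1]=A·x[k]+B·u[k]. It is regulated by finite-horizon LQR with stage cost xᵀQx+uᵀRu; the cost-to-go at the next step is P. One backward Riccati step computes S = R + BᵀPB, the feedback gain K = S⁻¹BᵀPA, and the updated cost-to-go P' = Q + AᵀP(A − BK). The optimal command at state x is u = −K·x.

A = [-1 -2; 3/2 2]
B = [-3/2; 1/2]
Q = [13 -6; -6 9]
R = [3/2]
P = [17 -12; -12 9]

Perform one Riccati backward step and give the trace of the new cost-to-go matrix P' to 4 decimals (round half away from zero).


29.8906

BᵀP = [-31.5000 22.5000]
S = R + BᵀPB = [3/2] + [58.5000] = [60.0000]
BᵀPA = [65.2500 108.0000]
K = S⁻¹·BᵀPA = [1.0875 1.8000]
A−BK = [0.6313 0.7000; 0.9563 1.1000]
AᵀP(A−BK) = [2.2906 3.5500; 3.5500 5.6000]
P' = Q + AᵀP(A−BK) = [15.2906 -2.4500; -2.4500 14.6000]
tr(P') = 29.8906


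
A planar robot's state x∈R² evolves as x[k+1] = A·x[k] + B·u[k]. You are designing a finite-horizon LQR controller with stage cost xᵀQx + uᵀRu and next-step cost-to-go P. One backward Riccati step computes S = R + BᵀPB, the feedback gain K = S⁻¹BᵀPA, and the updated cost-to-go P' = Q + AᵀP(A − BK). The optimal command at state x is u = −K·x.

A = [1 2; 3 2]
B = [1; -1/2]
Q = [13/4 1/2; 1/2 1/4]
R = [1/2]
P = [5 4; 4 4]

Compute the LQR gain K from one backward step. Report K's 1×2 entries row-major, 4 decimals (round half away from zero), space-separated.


3.6000 4.0000

BᵀP = [3.0000 2.0000]
S = R + BᵀPB = [1/2] + [2.0000] = [2.5000]
BᵀPA = [9.0000 10.0000]
K = S⁻¹·BᵀPA = [3.6000 4.0000]
A−BK = [-2.6000 -2.0000; 4.8000 4.0000]
AᵀP(A−BK) = [32.6000 30.0000; 30.0000 28.0000]
P' = Q + AᵀP(A−BK) = [35.8500 30.5000; 30.5000 28.2500]
tr(P') = 64.1000


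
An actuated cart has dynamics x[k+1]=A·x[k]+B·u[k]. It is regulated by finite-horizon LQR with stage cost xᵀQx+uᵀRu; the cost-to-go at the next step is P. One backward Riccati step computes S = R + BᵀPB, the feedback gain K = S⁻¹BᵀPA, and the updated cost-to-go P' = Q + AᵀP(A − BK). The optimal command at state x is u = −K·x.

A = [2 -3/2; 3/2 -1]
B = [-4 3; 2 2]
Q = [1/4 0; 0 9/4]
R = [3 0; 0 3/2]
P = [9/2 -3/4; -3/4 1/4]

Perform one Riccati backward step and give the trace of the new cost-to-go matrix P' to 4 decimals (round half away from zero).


3.1651

BᵀP = [-19.5000 3.5000; 12.0000 -1.7500]
S = R + BᵀPB = [3 0; 0 3/2] + [85.0000 -51.5000; -51.5000 32.5000] = [88.0000 -51.5000; -51.5000 34.0000]
BᵀPA = [-33.7500 25.7500; 21.3750 -16.2500]
K = S⁻¹·BᵀPA = [-0.1374 0.1137; 0.4205 -0.3057]
A−BK = [0.1887 -0.1280; 0.9338 -0.6159]
AᵀP(A−BK) = [0.4358 -0.3154; -0.3154 0.2293]
P' = Q + AᵀP(A−BK) = [0.6858 -0.3154; -0.3154 2.4793]
tr(P') = 3.1651


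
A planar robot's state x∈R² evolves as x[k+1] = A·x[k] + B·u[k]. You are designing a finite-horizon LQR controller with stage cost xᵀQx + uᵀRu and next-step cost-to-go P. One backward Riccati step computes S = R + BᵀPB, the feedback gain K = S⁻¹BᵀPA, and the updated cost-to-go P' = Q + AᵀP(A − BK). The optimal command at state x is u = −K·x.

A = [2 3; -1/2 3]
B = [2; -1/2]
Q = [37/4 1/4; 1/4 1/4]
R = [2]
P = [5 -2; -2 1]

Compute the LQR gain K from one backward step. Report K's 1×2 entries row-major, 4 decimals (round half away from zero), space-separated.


0.9238 0.7429

BᵀP = [11.0000 -4.5000]
S = R + BᵀPB = [2] + [24.2500] = [26.2500]
BᵀPA = [24.2500 19.5000]
K = S⁻¹·BᵀPA = [0.9238 0.7429]
A−BK = [0.1524 1.5143; -0.0381 3.3714]
AᵀP(A−BK) = [1.8476 1.4857; 1.4857 3.5143]
P' = Q + AᵀP(A−BK) = [11.0976 1.7357; 1.7357 3.7643]
tr(P') = 14.8619


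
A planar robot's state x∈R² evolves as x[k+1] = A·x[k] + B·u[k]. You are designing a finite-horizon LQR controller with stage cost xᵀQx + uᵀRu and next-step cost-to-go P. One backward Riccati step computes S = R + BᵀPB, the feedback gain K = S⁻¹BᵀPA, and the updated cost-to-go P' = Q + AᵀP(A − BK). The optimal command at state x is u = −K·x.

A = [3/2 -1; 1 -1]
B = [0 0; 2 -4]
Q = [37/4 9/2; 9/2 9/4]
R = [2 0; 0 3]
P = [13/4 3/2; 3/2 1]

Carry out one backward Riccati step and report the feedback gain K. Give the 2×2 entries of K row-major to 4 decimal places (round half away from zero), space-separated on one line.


0.3900 -0.3000 -0.5200 0.4000

BᵀP = [3.0000 2.0000; -6.0000 -4.0000]
S = R + BᵀPB = [2 0; 0 3] + [4.0000 -8.0000; -8.0000 16.0000] = [6.0000 -8.0000; -8.0000 19.0000]
BᵀPA = [6.5000 -5.0000; -13.0000 10.0000]
K = S⁻¹·BᵀPA = [0.3900 -0.3000; -0.5200 0.4000]
A−BK = [1.5000 -1.0000; -1.8600 1.2000]
AᵀP(A−BK) = [3.5175 -2.4750; -2.4750 1.7500]
P' = Q + AᵀP(A−BK) = [12.7675 2.0250; 2.0250 4.0000]
tr(P') = 16.7675


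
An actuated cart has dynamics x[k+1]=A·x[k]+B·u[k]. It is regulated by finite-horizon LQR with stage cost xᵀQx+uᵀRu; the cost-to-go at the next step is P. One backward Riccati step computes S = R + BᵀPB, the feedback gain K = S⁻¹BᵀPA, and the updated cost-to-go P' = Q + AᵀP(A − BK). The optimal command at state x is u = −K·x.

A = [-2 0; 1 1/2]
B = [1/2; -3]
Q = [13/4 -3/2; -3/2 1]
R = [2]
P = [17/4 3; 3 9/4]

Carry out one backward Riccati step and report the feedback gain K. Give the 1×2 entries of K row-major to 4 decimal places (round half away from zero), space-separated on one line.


0.5939 -0.1834

BᵀP = [-6.8750 -5.2500]
S = R + BᵀPB = [2] + [12.3125] = [14.3125]
BᵀPA = [8.5000 -2.6250]
K = S⁻¹·BᵀPA = [0.5939 -0.1834]
A−BK = [-2.2969 0.0917; 2.7817 -0.0502]
AᵀP(A−BK) = [2.2020 -0.3160; -0.3160 0.0811]
P' = Q + AᵀP(A−BK) = [5.4520 -1.8160; -1.8160 1.0811]
tr(P') = 6.5330
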